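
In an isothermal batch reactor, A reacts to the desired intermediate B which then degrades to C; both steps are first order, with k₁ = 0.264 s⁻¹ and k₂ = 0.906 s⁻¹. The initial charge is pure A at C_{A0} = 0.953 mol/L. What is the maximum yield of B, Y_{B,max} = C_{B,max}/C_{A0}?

At the optimum, C_{B,max}/C_{A0} = (k₁/k₂)^[k₂/(k₂−k₁)].
= (0.264/0.906)^(0.906/(0.906−0.264)) = (0.2914)^(1.411) = 0.1755.

0.175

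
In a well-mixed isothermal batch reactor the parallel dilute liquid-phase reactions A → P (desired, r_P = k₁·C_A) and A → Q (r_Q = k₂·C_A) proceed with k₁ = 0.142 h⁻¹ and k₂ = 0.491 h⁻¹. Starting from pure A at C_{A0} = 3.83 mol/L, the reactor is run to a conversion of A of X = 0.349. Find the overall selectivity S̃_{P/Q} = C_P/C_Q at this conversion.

C_A = C_{A0}(1−X) = 2.493 mol/L.
Both paths are first order in A, so the instantaneous fraction to P is constant: dC_P/d(−C_A) = k₁/(k₁+k₂) = 0.2243.
C_P = 0.2243·(C_{A0}−C_A) = 0.2243×1.337 = 0.300 mol/L.
C_Q = (C_{A0}−C_A)−C_P = 1.037 mol/L; S̃_{P/Q} = 0.2999/1.037 = 0.289.

0.289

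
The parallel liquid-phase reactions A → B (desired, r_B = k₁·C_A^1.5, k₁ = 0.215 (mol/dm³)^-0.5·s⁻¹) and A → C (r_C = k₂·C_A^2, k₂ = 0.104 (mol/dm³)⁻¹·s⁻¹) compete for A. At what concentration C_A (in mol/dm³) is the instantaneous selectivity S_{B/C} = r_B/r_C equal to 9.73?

0.0451 mol/dm³

S_{B/C} = (k₁/k₂)·C_A^-0.5 ⇒ C_A = (S·k₂/k₁)^(-2).
= (9.73×0.104/0.215)^(-2) = (4.707)^(-2) = 0.0451 mol/dm³.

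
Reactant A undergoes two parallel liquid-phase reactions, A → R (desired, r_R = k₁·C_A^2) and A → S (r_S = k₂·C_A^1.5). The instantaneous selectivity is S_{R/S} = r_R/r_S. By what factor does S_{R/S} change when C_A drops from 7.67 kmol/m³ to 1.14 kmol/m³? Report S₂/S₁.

S_{R/S} = (k₁/k₂)·C_A^0.5, so S₂/S₁ = (C_{A,2}/C_{A,1})^0.5.
= (1.14/7.67)^0.5 = (0.1486)^0.5 = 0.386.

0.386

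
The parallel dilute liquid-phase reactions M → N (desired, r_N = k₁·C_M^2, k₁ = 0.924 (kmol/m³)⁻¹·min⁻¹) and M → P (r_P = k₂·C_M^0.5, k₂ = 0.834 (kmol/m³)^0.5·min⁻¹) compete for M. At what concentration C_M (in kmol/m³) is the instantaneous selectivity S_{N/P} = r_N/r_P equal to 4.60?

S_{N/P} = (k₁/k₂)·C_M^1.5 ⇒ C_M = (S·k₂/k₁)^(1/1.5).
= (4.60×0.834/0.924)^(0.6667) = (4.152)^(0.6667) = 2.58 kmol/m³.

2.58 kmol/m³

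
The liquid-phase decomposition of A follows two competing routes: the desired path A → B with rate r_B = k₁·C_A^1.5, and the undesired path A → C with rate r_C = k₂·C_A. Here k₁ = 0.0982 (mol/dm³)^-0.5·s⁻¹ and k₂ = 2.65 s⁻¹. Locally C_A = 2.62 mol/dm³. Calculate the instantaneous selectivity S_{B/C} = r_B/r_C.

S_{B/C} = r_B/r_C = (k₁·C_A^1.5)/(k₂·C_A) = (k₁/k₂)·C_A^0.5.
= (0.0982×2.620^1.5) / (2.65×2.620) = 0.4165/6.943 = 0.0600.
Since the desired path is higher order in A, keeping C_A high (PFR or concentrated feed) favours B.

0.0600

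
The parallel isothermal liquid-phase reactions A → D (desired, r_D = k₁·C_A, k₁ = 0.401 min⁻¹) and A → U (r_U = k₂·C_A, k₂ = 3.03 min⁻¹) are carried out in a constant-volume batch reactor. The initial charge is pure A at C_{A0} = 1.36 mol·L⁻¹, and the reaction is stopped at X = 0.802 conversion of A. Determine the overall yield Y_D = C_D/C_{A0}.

0.0937

C_A = C_{A0}(1−X) = 0.2693 mol·L⁻¹.
Both paths are first order in A, so the instantaneous fraction to D is constant: dC_D/d(−C_A) = k₁/(k₁+k₂) = 0.1169.
C_D = 0.1169·(C_{A0}−C_A) = 0.1169×1.091 = 0.127 mol·L⁻¹.
Y_D = C_D/C_{A0} = 0.1275/1.36 = 0.0937.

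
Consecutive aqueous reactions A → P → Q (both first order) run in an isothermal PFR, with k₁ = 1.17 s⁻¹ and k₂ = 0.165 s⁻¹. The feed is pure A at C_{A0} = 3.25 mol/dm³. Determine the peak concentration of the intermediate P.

2.36 mol/dm³

At the optimum, C_{P,max}/C_{A0} = (k₁/k₂)^[k₂/(k₂−k₁)].
= (1.17/0.165)^(0.165/(0.165−1.17)) = (7.091)^(-0.1642) = 0.7250.
C_{P,max} = 0.7250×3.25 = 2.36 mol/dm³.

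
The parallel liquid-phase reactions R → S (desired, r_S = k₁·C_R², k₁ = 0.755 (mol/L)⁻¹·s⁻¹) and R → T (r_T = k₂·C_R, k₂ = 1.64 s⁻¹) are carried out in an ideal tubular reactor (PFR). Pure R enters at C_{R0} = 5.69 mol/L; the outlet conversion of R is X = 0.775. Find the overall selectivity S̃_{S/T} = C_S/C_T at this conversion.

C_R = C_{R0}(1−X) = 1.280 mol/L.
Along a PFR/batch, dC_T/dC_R = −r_T/(r_S+r_T) = −k₂/(k₂+k₁·C_R).
Integrating from C_{R0} to C_R: C_T = (1.64/0.755)·ln[(1.64+0.755·5.69)/(1.64+0.755·1.28)] = 2.172·ln(5.936/2.607) = 1.788 mol/L.
Then C_S = (C_{R0}−C_R) − C_T = 4.410 − 1.788 = 2.622 mol/L.
S̃_{S/T} = C_S/C_T = 2.622/1.788 = 1.47.

1.47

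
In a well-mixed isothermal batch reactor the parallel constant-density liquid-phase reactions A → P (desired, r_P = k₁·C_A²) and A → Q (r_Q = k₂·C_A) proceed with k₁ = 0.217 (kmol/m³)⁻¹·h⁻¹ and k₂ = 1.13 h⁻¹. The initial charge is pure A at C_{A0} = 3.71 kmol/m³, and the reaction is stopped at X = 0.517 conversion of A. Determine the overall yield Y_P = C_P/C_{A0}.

0.177

C_A = C_{A0}(1−X) = 1.792 kmol/m³.
Along a PFR/batch, dC_Q/dC_A = −r_Q/(r_P+r_Q) = −k₂/(k₂+k₁·C_A).
Integrating from C_{A0} to C_A: C_Q = (1.13/0.217)·ln[(1.13+0.217·3.71)/(1.13+0.217·1.79)] = 5.207·ln(1.935/1.519) = 1.261 kmol/m³.
Then C_P = (C_{A0}−C_A) − C_Q = 1.918 − 1.261 = 0.6569 kmol/m³.
Y_P = C_P/C_{A0} = 0.6569/3.71 = 0.177.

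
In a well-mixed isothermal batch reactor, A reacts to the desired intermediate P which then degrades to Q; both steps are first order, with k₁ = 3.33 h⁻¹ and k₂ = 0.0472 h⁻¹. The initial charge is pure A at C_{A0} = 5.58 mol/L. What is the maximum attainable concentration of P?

5.25 mol/L

For a first-order series the maximum intermediate yield is C_{P,max}/C_{A0} = (k₁/k₂)^[k₂/(k₂−k₁)].
= (3.33/0.0472)^(0.0472/(0.0472−3.33)) = (70.55)^(-0.01438) = 0.9406.
C_{P,max} = 0.9406×5.58 = 5.25 mol/L.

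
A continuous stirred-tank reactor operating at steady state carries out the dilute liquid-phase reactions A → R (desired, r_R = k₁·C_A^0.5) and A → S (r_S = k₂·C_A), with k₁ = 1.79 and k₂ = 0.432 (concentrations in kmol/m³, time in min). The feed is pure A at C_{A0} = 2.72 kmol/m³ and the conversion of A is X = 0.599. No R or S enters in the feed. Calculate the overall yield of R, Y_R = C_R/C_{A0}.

Exit C_A = C_{A0}(1−X) = 2.72×0.401 = 1.091 kmol/m³.
Rates in a CSTR are evaluated at the outlet concentration: r_R = 1.79×1.091^0.5 = 1.869, r_S = 0.432×1.091 = 0.4712.
Fraction of consumed A going to R: r_R/(r_R+r_S) = 0.7987.
C_R = 0.7987·C_{A0}·X = 0.7987×2.72×0.599 = 1.30 kmol/m³; Y_R = C_R/C_{A0} = 0.478.

0.478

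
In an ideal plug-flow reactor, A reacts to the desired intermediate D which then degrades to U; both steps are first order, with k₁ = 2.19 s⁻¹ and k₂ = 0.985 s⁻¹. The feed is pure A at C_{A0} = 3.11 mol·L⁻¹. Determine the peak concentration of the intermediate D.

At the optimum, C_{D,max}/C_{A0} = (k₁/k₂)^[k₂/(k₂−k₁)].
= (2.19/0.985)^(0.985/(0.985−2.19)) = (2.223)^(-0.8174) = 0.5204.
C_{D,max} = 0.5204×3.11 = 1.62 mol·L⁻¹.

1.62 mol·L⁻¹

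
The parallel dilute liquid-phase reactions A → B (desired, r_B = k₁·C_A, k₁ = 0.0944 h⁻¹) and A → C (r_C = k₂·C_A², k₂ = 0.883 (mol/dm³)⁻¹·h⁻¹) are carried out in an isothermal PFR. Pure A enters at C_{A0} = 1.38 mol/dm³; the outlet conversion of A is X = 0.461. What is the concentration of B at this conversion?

0.0597 mol/dm³

C_A = C_{A0}(1−X) = 0.7438 mol/dm³.
Along a PFR/batch, dC_B/dC_A = −r_B/(r_B+r_C) = −k₁/(k₁+k₂·C_A).
Integrating from C_{A0} to C_A: C_B = (0.0944/0.883)·ln[(0.0944+0.883·1.38)/(0.0944+0.883·0.744)] = 0.1069·ln(1.313/0.7512) = 0.05969 mol/dm³.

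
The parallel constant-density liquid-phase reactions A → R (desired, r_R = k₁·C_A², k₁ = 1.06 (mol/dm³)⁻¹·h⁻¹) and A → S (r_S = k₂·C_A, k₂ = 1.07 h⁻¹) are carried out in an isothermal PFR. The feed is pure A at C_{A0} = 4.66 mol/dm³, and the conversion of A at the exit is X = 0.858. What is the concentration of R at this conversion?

C_A = C_{A0}(1−X) = 0.6617 mol/dm³.
Along a PFR/batch, dC_S/dC_A = −r_S/(r_R+r_S) = −k₂/(k₂+k₁·C_A).
Integrating from C_{A0} to C_A: C_S = (1.07/1.06)·ln[(1.07+1.06·4.66)/(1.07+1.06·0.662)] = 1.009·ln(6.010/1.771) = 1.233 mol/dm³.
Then C_R = (C_{A0}−C_A) − C_S = 3.998 − 1.233 = 2.765 mol/dm³.

2.77 mol/dm³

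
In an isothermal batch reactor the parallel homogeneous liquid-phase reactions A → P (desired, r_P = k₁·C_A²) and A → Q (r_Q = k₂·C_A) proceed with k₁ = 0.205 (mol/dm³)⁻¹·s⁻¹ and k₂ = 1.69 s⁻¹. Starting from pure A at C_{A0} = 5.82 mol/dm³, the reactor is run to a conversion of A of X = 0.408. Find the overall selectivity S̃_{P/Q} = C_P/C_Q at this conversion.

C_A = C_{A0}(1−X) = 3.445 mol/dm³.
Along a PFR/batch, dC_Q/dC_A = −r_Q/(r_P+r_Q) = −k₂/(k₂+k₁·C_A).
Integrating from C_{A0} to C_A: C_Q = (1.69/0.205)·ln[(1.69+0.205·5.82)/(1.69+0.205·3.45)] = 8.244·ln(2.883/2.396) = 1.525 mol/dm³.
Then C_P = (C_{A0}−C_A) − C_Q = 2.375 − 1.525 = 0.8500 mol/dm³.
S̃_{P/Q} = C_P/C_Q = 0.8500/1.525 = 0.558.

0.558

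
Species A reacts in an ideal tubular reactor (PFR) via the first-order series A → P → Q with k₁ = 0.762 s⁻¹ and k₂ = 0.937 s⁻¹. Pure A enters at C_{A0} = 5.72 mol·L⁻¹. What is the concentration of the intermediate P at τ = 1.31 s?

1.88 mol·L⁻¹

Solving the coupled first-order balances gives C_P(τ) = [k₁/(k₂−k₁)]·C_{A0}·(e^(−k₁τ) − e^(−k₂τ)).
e^(−k₁τ) = e^(−0.762×1.31) = e^(−0.9982) = 0.3685; e^(−k₂τ) = e^(−1.227) = 0.2930.
C_P = 0.762×5.72/(0.937−0.762) × (0.3685−0.2930) = 24.91×0.07550 = 1.880 mol·L⁻¹.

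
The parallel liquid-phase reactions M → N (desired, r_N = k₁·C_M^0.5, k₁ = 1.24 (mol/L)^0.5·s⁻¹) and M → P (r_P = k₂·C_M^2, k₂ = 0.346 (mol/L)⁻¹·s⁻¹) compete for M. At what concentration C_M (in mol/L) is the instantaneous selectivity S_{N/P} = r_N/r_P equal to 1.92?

1.52 mol/L

S_{N/P} = (k₁/k₂)·C_M^-1.5 ⇒ C_M = (S·k₂/k₁)^(1/(-1.5)).
= (1.92×0.346/1.24)^(-0.6667) = (0.5357)^(-0.6667) = 1.52 mol/L.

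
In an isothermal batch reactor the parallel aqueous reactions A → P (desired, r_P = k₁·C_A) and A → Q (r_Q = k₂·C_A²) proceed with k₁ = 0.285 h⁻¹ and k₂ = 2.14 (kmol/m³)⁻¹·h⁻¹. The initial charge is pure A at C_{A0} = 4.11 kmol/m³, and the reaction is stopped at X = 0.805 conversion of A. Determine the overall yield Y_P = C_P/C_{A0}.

C_A = C_{A0}(1−X) = 0.8014 kmol/m³.
Along a PFR/batch, dC_P/dC_A = −r_P/(r_P+r_Q) = −k₁/(k₁+k₂·C_A).
Integrating from C_{A0} to C_A: C_P = (0.285/2.14)·ln[(0.285+2.14·4.11)/(0.285+2.14·0.801)] = 0.1332·ln(9.080/2.000) = 0.2015 kmol/m³.
Y_P = C_P/C_{A0} = 0.2015/4.11 = 0.0490.

0.0490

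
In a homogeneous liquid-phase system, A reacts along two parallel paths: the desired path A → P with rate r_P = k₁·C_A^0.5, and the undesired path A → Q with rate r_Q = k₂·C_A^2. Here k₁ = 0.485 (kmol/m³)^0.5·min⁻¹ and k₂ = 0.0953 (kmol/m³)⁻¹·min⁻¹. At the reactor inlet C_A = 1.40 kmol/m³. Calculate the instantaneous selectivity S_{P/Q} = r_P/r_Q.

3.07

S_{P/Q} = r_P/r_Q = (k₁·C_A^0.5)/(k₂·C_A^2) = (k₁/k₂)·C_A^-1.5.
= (0.485×1.400^0.5) / (0.0953×1.400^2) = 0.5739/0.1868 = 3.07.
The undesired path is higher order in A, so low C_A (CSTR or dilute feed) favours P.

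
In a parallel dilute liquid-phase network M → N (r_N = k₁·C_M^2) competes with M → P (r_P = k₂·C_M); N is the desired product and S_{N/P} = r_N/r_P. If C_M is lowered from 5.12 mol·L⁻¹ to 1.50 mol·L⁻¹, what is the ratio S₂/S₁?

S_{N/P} = (k₁/k₂)·C_M, so S₂/S₁ = (C_{M,2}/C_{M,1}).
= 1.50/5.12 = 0.293.

0.293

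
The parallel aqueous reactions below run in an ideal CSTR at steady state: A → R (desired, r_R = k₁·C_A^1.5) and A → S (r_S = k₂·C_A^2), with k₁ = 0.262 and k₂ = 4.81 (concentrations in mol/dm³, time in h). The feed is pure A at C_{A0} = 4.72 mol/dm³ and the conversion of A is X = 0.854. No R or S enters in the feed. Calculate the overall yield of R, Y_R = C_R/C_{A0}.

0.0526

Exit C_A = C_{A0}(1−X) = 4.72×0.146 = 0.6891 mol/dm³.
A CSTR operates uniformly at the exit composition, giving r_R = 0.1499 and r_S = 2.284 (each k·C_A^n at C_A = 0.6891).
Fraction of consumed A going to R: r_R/(r_R+r_S) = 0.06158.
C_R = 0.06158·C_{A0}·X = 0.06158×4.72×0.854 = 0.248 mol/dm³; Y_R = C_R/C_{A0} = 0.0526.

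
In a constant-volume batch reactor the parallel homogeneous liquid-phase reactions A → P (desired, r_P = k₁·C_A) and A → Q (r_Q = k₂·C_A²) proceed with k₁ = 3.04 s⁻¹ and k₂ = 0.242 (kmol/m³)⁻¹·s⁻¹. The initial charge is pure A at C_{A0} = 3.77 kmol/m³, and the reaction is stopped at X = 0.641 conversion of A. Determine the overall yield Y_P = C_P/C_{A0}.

C_A = C_{A0}(1−X) = 1.353 kmol/m³.
Along a PFR/batch, dC_P/dC_A = −r_P/(r_P+r_Q) = −k₁/(k₁+k₂·C_A).
Integrating from C_{A0} to C_A: C_P = (3.04/0.242)·ln[(3.04+0.242·3.77)/(3.04+0.242·1.35)] = 12.56·ln(3.952/3.368) = 2.012 kmol/m³.
Y_P = C_P/C_{A0} = 2.012/3.77 = 0.534.

0.534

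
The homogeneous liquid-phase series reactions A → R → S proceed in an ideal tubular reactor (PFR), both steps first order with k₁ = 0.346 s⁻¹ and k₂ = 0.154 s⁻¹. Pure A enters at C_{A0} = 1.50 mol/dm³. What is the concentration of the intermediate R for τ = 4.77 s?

For first-order series with pure A initially, C_R(τ) = k₁C_{A0}/(k₂−k₁)·(e^(−k₁τ) − e^(−k₂τ)).
e^(−k₁τ) = e^(−0.346×4.77) = e^(−1.650) = 0.1920; e^(−k₂τ) = e^(−0.7346) = 0.4797.
C_R = 0.346×1.50/(0.154−0.346) × (0.1920−0.4797) = (-2.703)×(-0.2877) = 0.7778 mol/dm³.

0.778 mol/dm³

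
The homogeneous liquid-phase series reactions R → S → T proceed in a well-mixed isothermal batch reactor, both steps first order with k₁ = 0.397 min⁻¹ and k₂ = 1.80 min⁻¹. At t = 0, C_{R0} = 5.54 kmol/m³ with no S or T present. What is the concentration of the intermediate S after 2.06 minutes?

For first-order series with pure R initially, C_S(t) = k₁C_{R0}/(k₂−k₁)·(e^(−k₁t) − e^(−k₂t)).
e^(−k₁t) = e^(−0.397×2.06) = e^(−0.8178) = 0.4414; e^(−k₂t) = e^(−3.708) = 0.02453.
C_S = 0.397×5.54/(1.80−0.397) × (0.4414−0.02453) = 1.568×0.4169 = 0.6535 kmol/m³.

0.653 kmol/m³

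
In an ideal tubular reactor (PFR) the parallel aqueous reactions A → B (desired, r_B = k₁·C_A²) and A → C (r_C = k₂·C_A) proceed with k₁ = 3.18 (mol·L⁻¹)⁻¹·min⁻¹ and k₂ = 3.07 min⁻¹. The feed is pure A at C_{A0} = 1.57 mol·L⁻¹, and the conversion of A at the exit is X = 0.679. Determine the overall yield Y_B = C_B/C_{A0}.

C_A = C_{A0}(1−X) = 0.5040 mol·L⁻¹.
Along a PFR/batch, dC_C/dC_A = −r_C/(r_B+r_C) = −k₂/(k₂+k₁·C_A).
Integrating from C_{A0} to C_A: C_C = (3.07/3.18)·ln[(3.07+3.18·1.57)/(3.07+3.18·0.504)] = 0.9654·ln(8.063/4.673) = 0.5266 mol·L⁻¹.
Then C_B = (C_{A0}−C_A) − C_C = 1.066 − 0.5266 = 0.5394 mol·L⁻¹.
Y_B = C_B/C_{A0} = 0.5394/1.57 = 0.344.

0.344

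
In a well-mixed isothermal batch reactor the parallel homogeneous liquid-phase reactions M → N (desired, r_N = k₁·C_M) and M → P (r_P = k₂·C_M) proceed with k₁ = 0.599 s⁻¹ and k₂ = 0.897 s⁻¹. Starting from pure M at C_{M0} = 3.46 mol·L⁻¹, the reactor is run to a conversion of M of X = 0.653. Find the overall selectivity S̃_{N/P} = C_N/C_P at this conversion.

0.668

C_M = C_{M0}(1−X) = 1.201 mol·L⁻¹.
Both paths are first order in M, so the instantaneous fraction to N is constant: dC_N/d(−C_M) = k₁/(k₁+k₂) = 0.4004.
C_N = 0.4004·(C_{M0}−C_M) = 0.4004×2.259 = 0.905 mol·L⁻¹.
C_P = (C_{M0}−C_M)−C_N = 1.355 mol·L⁻¹; S̃_{N/P} = 0.9047/1.355 = 0.668.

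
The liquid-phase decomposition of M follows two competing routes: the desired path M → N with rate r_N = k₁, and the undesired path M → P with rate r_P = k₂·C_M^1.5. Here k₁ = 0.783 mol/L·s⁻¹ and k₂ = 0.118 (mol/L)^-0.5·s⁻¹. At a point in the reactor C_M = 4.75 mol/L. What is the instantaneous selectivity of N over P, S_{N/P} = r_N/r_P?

S_{N/P} = r_N/r_P = (k₁)/(k₂·C_M^1.5) = (k₁/k₂)·C_M^-1.5.
= (0.783) / (0.118×4.750^1.5) = 0.7830/1.222 = 0.641.
The undesired path is higher order in M, so low C_M (CSTR or dilute feed) favours N.

0.641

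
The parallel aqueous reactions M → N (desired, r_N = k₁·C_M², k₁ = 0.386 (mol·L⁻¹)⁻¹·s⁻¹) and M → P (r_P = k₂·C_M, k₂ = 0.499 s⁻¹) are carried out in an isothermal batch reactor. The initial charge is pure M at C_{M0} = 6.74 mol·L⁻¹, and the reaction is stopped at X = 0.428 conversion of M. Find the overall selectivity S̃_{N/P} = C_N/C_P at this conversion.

4.02

C_M = C_{M0}(1−X) = 3.855 mol·L⁻¹.
Along a PFR/batch, dC_P/dC_M = −r_P/(r_N+r_P) = −k₂/(k₂+k₁·C_M).
Integrating from C_{M0} to C_M: C_P = (0.499/0.386)·ln[(0.499+0.386·6.74)/(0.499+0.386·3.86)] = 1.293·ln(3.101/1.987) = 0.5752 mol·L⁻¹.
Then C_N = (C_{M0}−C_M) − C_P = 2.885 − 0.5752 = 2.310 mol·L⁻¹.
S̃_{N/P} = C_N/C_P = 2.310/0.5752 = 4.02.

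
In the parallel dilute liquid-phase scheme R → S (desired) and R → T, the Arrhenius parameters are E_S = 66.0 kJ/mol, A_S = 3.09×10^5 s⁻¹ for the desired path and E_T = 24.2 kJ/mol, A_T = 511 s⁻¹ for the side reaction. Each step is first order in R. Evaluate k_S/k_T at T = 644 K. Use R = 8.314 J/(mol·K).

0.246

With equal orders, S_{S/T} = k_S/k_T = (A_S/A_T)·exp[(E_T−E_S)/(RT)].
(E_T−E_S)/(RT) = (24.2−66.0)×10³/(8.314×644) = -41800/5354 = -7.807.
k_S/k_T = (3.09×10^5/511)·exp(-7.807) = 604.7 × 4.069×10^-4 = 0.246.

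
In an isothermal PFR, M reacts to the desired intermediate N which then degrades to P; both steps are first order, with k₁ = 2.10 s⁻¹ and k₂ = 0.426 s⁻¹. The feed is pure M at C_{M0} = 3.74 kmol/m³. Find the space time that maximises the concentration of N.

0.953 s

Setting dC_N/dτ = 0 gives τ_opt = ln(k₂/k₁)/(k₂−k₁).
= ln(0.426/2.10)/(0.426−2.10) = ln(0.2029)/-1.674 = -1.595/-1.674 = 0.953 s.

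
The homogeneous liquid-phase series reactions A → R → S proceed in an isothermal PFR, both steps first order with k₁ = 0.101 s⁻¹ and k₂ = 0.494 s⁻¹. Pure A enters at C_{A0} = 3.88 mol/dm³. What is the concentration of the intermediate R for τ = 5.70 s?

For first-order series with pure A initially, C_R(τ) = k₁C_{A0}/(k₂−k₁)·(e^(−k₁τ) − e^(−k₂τ)).
e^(−k₁τ) = e^(−0.101×5.70) = e^(−0.5757) = 0.5623; e^(−k₂τ) = e^(−2.816) = 0.05986.
C_R = 0.101×3.88/(0.494−0.101) × (0.5623−0.05986) = 0.9972×0.5025 = 0.5010 mol/dm³.

0.501 mol/dm³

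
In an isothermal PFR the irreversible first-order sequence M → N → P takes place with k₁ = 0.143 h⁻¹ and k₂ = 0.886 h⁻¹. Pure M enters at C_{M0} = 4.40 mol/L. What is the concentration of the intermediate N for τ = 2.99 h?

The intermediate concentration in a first-order A→B→C sequence is C_N = k₁C_{M0}(e^(−k₁τ) − e^(−k₂τ))/(k₂−k₁).
e^(−k₁τ) = e^(−0.143×2.99) = e^(−0.4276) = 0.6521; e^(−k₂τ) = e^(−2.649) = 0.07071.
C_N = 0.143×4.40/(0.886−0.143) × (0.6521−0.07071) = 0.8468×0.5814 = 0.4923 mol/L.

0.492 mol/L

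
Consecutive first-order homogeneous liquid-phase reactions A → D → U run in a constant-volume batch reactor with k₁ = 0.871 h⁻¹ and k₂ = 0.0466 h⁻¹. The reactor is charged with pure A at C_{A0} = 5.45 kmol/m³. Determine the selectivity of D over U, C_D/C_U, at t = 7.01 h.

The intermediate concentration in a first-order A→B→C sequence is C_D = k₁C_{A0}(e^(−k₁t) − e^(−k₂t))/(k₂−k₁).
e^(−k₁t) = e^(−0.871×7.01) = e^(−6.106) = 0.002230; e^(−k₂t) = e^(−0.3267) = 0.7213.
C_D = 0.871×5.45/(0.0466−0.871) × (0.002230−0.7213) = (-5.758)×(-0.7191) = 4.141 kmol/m³.
C_A = C_{A0}e^(−k₁t) = 0.01215 kmol/m³, so C_U = C_{A0}−C_A−C_D = 1.297 kmol/m³; C_D/C_U = 3.19.

3.19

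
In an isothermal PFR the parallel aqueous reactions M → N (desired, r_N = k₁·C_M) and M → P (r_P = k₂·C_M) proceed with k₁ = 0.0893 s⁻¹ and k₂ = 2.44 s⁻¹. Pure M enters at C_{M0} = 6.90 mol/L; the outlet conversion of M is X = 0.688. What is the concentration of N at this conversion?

0.168 mol/L

C_M = C_{M0}(1−X) = 2.153 mol/L.
Both paths are first order in M, so the instantaneous fraction to N is constant: dC_N/d(−C_M) = k₁/(k₁+k₂) = 0.03531.
C_N = 0.03531·(C_{M0}−C_M) = 0.03531×4.747 = 0.168 mol/L.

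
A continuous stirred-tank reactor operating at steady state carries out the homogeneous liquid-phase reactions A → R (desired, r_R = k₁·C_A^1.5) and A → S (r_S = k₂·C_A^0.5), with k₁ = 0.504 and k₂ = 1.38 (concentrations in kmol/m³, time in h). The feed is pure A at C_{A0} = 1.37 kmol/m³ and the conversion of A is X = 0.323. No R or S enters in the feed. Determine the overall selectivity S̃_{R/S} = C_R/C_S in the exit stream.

Exit C_A = C_{A0}(1−X) = 1.37×0.677 = 0.9275 kmol/m³.
Rates in a CSTR are evaluated at the outlet concentration: r_R = 0.504×0.9275^1.5 = 0.4502, r_S = 1.38×0.9275^0.5 = 1.329.
Overall selectivity = C_R/C_S = r_Rτ/(r_Sτ) = r_R/r_S = 0.339.

0.339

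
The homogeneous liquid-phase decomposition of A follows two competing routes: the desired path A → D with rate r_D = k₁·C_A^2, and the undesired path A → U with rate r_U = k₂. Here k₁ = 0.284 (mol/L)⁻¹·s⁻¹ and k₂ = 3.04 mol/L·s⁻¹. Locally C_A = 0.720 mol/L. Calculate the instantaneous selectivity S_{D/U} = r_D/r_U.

0.0484

S_{D/U} = r_D/r_U = (k₁·C_A^2)/(k₂) = (k₁/k₂)·C_A^2.
= (0.284×0.7200^2) / (3.04) = 0.1472/3.040 = 0.0484.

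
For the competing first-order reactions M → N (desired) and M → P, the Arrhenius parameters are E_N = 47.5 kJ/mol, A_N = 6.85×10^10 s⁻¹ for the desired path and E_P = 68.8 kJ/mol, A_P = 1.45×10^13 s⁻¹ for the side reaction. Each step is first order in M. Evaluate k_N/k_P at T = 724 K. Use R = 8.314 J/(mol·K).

With equal orders, S_{N/P} = k_N/k_P = (A_N/A_P)·exp[(E_P−E_N)/(RT)].
(E_P−E_N)/(RT) = (68.8−47.5)×10³/(8.314×724) = 21300/6019 = 3.539.
k_N/k_P = (6.85×10^10/1.45×10^13)·exp(3.539) = 0.004724 × 34.42 = 0.163.
Since E_N < E_P, lowering the temperature improves selectivity toward N.

0.163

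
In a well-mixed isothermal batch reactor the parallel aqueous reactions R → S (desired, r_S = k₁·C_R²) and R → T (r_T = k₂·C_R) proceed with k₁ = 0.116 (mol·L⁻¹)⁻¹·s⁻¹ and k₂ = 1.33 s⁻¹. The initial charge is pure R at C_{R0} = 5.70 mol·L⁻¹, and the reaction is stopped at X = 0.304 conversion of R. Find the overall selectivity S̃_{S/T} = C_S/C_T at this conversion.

C_R = C_{R0}(1−X) = 3.967 mol·L⁻¹.
Along a PFR/batch, dC_T/dC_R = −r_T/(r_S+r_T) = −k₂/(k₂+k₁·C_R).
Integrating from C_{R0} to C_R: C_T = (1.33/0.116)·ln[(1.33+0.116·5.70)/(1.33+0.116·3.97)] = 11.47·ln(1.991/1.790) = 1.220 mol·L⁻¹.
Then C_S = (C_{R0}−C_R) − C_T = 1.733 − 1.220 = 0.5127 mol·L⁻¹.
S̃_{S/T} = C_S/C_T = 0.5127/1.220 = 0.420.

0.420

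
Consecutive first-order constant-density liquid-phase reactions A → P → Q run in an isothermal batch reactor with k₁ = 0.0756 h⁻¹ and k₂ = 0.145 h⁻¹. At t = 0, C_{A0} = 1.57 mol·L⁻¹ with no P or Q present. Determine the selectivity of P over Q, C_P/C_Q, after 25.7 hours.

For first-order series with pure A initially, C_P(t) = k₁C_{A0}/(k₂−k₁)·(e^(−k₁t) − e^(−k₂t)).
e^(−k₁t) = e^(−0.0756×25.7) = e^(−1.943) = 0.1433; e^(−k₂t) = e^(−3.726) = 0.02408.
C_P = 0.0756×1.57/(0.145−0.0756) × (0.1433−0.02408) = 1.710×0.1192 = 0.2039 mol·L⁻¹.
C_A = C_{A0}e^(−k₁t) = 0.2250 mol·L⁻¹, so C_Q = C_{A0}−C_A−C_P = 1.141 mol·L⁻¹; C_P/C_Q = 0.179.

0.179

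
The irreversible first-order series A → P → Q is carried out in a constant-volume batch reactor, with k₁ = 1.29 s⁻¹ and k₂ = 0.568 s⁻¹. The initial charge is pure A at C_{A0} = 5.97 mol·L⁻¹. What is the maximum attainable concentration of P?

Evaluating C_P at t_opt = ln(k₂/k₁)/(k₂−k₁) gives C_{P,max}/C_{A0} = (k₁/k₂)^[k₂/(k₂−k₁)].
= (1.29/0.568)^(0.568/(0.568−1.29)) = (2.271)^(-0.7867) = 0.5245.
C_{P,max} = 0.5245×5.97 = 3.13 mol·L⁻¹.

3.13 mol·L⁻¹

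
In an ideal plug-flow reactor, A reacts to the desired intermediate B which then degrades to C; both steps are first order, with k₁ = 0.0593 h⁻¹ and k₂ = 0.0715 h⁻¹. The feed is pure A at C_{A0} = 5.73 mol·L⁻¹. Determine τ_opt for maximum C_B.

15.3 h

Setting dC_B/dτ = 0 gives τ_opt = ln(k₂/k₁)/(k₂−k₁).
= ln(0.0715/0.0593)/(0.0715−0.0593) = ln(1.206)/0.01220 = 0.1871/0.01220 = 15.3 h.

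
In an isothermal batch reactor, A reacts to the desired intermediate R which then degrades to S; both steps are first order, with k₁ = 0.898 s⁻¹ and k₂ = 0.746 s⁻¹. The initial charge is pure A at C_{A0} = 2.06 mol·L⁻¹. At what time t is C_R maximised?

1.22 s

The intermediate peaks when r₁ = r₂, i.e. k₁e^(−k₁t) = k₂e^(−k₂t), giving t_opt = ln(k₂/k₁)/(k₂−k₁).
= ln(0.746/0.898)/(0.746−0.898) = ln(0.8307)/-0.1520 = -0.1854/-0.1520 = 1.22 s.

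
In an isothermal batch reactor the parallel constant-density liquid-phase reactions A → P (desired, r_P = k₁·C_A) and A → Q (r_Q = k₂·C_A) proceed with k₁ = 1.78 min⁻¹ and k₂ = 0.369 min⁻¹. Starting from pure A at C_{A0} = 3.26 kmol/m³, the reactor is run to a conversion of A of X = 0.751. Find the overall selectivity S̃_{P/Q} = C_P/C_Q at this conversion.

4.82

C_A = C_{A0}(1−X) = 0.8117 kmol/m³.
Both paths are first order in A, so the instantaneous fraction to P is constant: dC_P/d(−C_A) = k₁/(k₁+k₂) = 0.8283.
C_P = 0.8283·(C_{A0}−C_A) = 0.8283×2.448 = 2.03 kmol/m³.
C_Q = (C_{A0}−C_A)−C_P = 0.4204 kmol/m³; S̃_{P/Q} = 2.028/0.4204 = 4.82.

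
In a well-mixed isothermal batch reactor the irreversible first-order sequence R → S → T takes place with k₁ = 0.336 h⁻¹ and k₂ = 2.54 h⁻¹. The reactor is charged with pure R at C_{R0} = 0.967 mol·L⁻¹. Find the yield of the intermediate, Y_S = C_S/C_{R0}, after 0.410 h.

0.0790

The intermediate concentration in a first-order A→B→C sequence is C_S = k₁C_{R0}(e^(−k₁t) − e^(−k₂t))/(k₂−k₁).
e^(−k₁t) = e^(−0.336×0.410) = e^(−0.1378) = 0.8713; e^(−k₂t) = e^(−1.041) = 0.3530.
C_S = 0.336×0.967/(2.54−0.336) × (0.8713−0.3530) = 0.1474×0.5183 = 0.07641 mol·L⁻¹.
Y_S = C_S/C_{R0} = 0.07641/0.967 = 0.0790.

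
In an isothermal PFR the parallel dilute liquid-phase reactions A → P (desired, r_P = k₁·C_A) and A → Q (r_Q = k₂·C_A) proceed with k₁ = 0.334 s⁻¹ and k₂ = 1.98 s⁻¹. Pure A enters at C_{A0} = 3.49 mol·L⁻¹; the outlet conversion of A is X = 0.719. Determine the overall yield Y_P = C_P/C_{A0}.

C_A = C_{A0}(1−X) = 0.9807 mol·L⁻¹.
Both paths are first order in A, so the instantaneous fraction to P is constant: dC_P/d(−C_A) = k₁/(k₁+k₂) = 0.1443.
C_P = 0.1443·(C_{A0}−C_A) = 0.1443×2.509 = 0.362 mol·L⁻¹.
Y_P = C_P/C_{A0} = 0.3622/3.49 = 0.104.

0.104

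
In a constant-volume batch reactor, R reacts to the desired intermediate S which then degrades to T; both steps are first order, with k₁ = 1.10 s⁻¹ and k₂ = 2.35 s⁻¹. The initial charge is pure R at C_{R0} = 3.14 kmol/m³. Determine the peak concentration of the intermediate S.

Evaluating C_S at t_opt = ln(k₂/k₁)/(k₂−k₁) gives C_{S,max}/C_{R0} = (k₁/k₂)^[k₂/(k₂−k₁)].
= (1.10/2.35)^(2.35/(2.35−1.10)) = (0.4681)^(1.880) = 0.2400.
C_{S,max} = 0.2400×3.14 = 0.754 kmol/m³.

0.754 kmol/m³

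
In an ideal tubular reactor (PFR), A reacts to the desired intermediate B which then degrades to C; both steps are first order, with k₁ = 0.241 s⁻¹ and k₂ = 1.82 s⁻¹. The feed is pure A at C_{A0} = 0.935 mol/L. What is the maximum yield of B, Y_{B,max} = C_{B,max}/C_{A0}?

0.0973

At the optimum, C_{B,max}/C_{A0} = (k₁/k₂)^[k₂/(k₂−k₁)].
= (0.241/1.82)^(1.82/(1.82−0.241)) = (0.1324)^(1.153) = 0.09726.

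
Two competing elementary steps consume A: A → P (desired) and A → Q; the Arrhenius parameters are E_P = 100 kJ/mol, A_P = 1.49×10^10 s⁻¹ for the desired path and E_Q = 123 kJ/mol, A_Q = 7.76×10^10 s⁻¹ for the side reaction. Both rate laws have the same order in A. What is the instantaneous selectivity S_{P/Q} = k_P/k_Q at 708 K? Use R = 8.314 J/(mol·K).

k_P/k_Q = (A_P/A_Q)·exp[−(E_P−E_Q)/(RT)] = (A_P/A_Q)·exp[(E_Q−E_P)/(RT)].
(E_Q−E_P)/(RT) = (123−100)×10³/(8.314×708) = 23000/5886 = 3.907.
k_P/k_Q = (1.49×10^10/7.76×10^10)·exp(3.907) = 0.1920 × 49.77 = 9.56.

9.56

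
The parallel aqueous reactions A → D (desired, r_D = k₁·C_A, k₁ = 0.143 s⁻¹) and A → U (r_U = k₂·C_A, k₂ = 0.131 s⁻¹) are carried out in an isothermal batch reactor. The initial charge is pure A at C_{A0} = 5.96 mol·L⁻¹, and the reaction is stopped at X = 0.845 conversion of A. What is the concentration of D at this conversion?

C_A = C_{A0}(1−X) = 0.9238 mol·L⁻¹.
Both paths are first order in A, so the instantaneous fraction to D is constant: dC_D/d(−C_A) = k₁/(k₁+k₂) = 0.5219.
C_D = 0.5219·(C_{A0}−C_A) = 0.5219×5.036 = 2.63 mol·L⁻¹.

2.63 mol·L⁻¹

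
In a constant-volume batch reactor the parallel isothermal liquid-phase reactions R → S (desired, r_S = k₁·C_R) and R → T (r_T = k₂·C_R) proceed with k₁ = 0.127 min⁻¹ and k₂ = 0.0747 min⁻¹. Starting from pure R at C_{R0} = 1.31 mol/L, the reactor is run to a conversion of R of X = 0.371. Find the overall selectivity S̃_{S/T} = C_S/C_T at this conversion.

C_R = C_{R0}(1−X) = 0.8240 mol/L.
Both paths are first order in R, so the instantaneous fraction to S is constant: dC_S/d(−C_R) = k₁/(k₁+k₂) = 0.6296.
C_S = 0.6296·(C_{R0}−C_R) = 0.6296×0.4860 = 0.306 mol/L.
C_T = (C_{R0}−C_R)−C_S = 0.1800 mol/L; S̃_{S/T} = 0.3060/0.1800 = 1.70.

1.70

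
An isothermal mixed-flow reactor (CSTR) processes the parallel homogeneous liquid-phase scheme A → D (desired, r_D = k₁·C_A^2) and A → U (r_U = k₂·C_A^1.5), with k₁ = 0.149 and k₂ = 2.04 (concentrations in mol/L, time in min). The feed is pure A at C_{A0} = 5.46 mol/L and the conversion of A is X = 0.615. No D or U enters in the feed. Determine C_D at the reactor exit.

Exit C_A = C_{A0}(1−X) = 5.46×0.385 = 2.102 mol/L.
Rates in a CSTR are evaluated at the outlet concentration: r_D = 0.149×2.102^2 = 0.6584, r_U = 2.04×2.102^1.5 = 6.217.
Fraction of consumed A going to D: r_D/(r_D+r_U) = 0.09576.
C_D = 0.09576·C_{A0}·X = 0.09576×5.46×0.615 = 0.322 mol/L.

0.322 mol/L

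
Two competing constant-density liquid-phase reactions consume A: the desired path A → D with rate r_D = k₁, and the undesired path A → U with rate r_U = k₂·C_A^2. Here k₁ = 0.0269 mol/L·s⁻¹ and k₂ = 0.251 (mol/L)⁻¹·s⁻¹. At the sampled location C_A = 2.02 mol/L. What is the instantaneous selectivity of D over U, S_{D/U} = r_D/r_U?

0.0263

S_{D/U} = r_D/r_U = (k₁)/(k₂·C_A^2) = (k₁/k₂)·C_A^-2.
= (0.0269) / (0.251×2.020^2) = 0.02690/1.024 = 0.0263.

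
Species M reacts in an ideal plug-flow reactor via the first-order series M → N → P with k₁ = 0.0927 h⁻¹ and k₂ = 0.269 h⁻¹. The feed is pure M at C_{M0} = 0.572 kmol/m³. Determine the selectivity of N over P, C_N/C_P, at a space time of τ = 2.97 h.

2.09

Solving the coupled first-order balances gives C_N(τ) = [k₁/(k₂−k₁)]·C_{M0}·(e^(−k₁τ) − e^(−k₂τ)).
e^(−k₁τ) = e^(−0.0927×2.97) = e^(−0.2753) = 0.7593; e^(−k₂τ) = e^(−0.7989) = 0.4498.
C_N = 0.0927×0.572/(0.269−0.0927) × (0.7593−0.4498) = 0.3008×0.3095 = 0.09309 kmol/m³.
C_M = C_{M0}e^(−k₁τ) = 0.4343 kmol/m³, so C_P = C_{M0}−C_M−C_N = 0.04457 kmol/m³; C_N/C_P = 2.09.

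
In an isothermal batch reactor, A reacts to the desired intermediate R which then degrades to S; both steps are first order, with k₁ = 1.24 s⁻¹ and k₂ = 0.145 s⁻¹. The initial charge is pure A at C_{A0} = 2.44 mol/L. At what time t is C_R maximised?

1.96 s

Setting dC_R/dt = 0 gives t_opt = ln(k₂/k₁)/(k₂−k₁).
= ln(0.145/1.24)/(0.145−1.24) = ln(0.1169)/-1.095 = -2.146/-1.095 = 1.96 s.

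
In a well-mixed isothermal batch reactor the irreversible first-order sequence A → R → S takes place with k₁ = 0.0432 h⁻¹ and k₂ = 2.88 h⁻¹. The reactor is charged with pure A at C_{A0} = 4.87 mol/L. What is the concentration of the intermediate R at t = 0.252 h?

The intermediate concentration in a first-order A→B→C sequence is C_R = k₁C_{A0}(e^(−k₁t) − e^(−k₂t))/(k₂−k₁).
e^(−k₁t) = e^(−0.0432×0.252) = e^(−0.01089) = 0.9892; e^(−k₂t) = e^(−0.7258) = 0.4840.
C_R = 0.0432×4.87/(2.88−0.0432) × (0.9892−0.4840) = 0.07416×0.5052 = 0.03747 mol/L.

0.0375 mol/L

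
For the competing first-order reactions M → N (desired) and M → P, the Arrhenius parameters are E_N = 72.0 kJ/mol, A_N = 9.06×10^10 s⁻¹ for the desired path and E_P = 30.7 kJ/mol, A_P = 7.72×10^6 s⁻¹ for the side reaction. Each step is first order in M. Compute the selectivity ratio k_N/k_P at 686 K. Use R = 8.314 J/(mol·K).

With equal orders, S_{N/P} = k_N/k_P = (A_N/A_P)·exp[(E_P−E_N)/(RT)].
(E_P−E_N)/(RT) = (30.7−72.0)×10³/(8.314×686) = -41300/5703 = -7.241.
k_N/k_P = (9.06×10^10/7.72×10^6)·exp(-7.241) = 11736 × 7.164×10^-4 = 8.41.
Since E_N > E_P, raising the temperature improves selectivity toward N.

8.41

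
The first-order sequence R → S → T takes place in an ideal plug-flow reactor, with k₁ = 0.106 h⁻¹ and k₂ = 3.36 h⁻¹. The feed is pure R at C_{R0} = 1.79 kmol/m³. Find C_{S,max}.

At the optimum, C_{S,max}/C_{R0} = (k₁/k₂)^[k₂/(k₂−k₁)].
= (0.106/3.36)^(3.36/(3.36−0.106)) = (0.03155)^(1.033) = 0.02819.
C_{S,max} = 0.02819×1.79 = 0.0505 kmol/m³.

0.0505 kmol/m³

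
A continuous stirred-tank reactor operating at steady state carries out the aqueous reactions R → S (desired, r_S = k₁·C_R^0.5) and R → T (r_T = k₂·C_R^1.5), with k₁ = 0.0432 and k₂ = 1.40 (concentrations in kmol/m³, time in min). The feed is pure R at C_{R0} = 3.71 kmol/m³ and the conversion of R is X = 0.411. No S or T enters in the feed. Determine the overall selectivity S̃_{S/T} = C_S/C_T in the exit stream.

0.0141

Exit C_R = C_{R0}(1−X) = 3.71×0.589 = 2.185 kmol/m³.
A CSTR operates uniformly at the exit composition, giving r_S = 0.06386 and r_T = 4.522 (each k·C_R^n at C_R = 2.185).
Overall selectivity = C_S/C_T = r_Sτ/(r_Tτ) = r_S/r_T = 0.0141.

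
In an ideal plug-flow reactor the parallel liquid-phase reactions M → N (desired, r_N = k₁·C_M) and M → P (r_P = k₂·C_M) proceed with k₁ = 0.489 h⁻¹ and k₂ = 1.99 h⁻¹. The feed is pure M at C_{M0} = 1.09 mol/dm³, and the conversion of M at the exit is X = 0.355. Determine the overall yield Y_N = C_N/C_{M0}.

C_M = C_{M0}(1−X) = 0.7031 mol/dm³.
Both paths are first order in M, so the instantaneous fraction to N is constant: dC_N/d(−C_M) = k₁/(k₁+k₂) = 0.1973.
C_N = 0.1973·(C_{M0}−C_M) = 0.1973×0.3870 = 0.0763 mol/dm³.
Y_N = C_N/C_{M0} = 0.07633/1.09 = 0.0700.

0.0700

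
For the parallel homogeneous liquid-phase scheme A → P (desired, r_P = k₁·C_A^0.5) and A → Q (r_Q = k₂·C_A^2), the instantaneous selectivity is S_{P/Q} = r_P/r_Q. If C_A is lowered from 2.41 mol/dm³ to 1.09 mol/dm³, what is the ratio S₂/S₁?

3.29

S_{P/Q} = (k₁/k₂)·C_A^-1.5, so S₂/S₁ = (C_{A,2}/C_{A,1})^-1.5.
= (1.09/2.41)^(-1.5) = (0.4523)^(-1.5) = 3.29.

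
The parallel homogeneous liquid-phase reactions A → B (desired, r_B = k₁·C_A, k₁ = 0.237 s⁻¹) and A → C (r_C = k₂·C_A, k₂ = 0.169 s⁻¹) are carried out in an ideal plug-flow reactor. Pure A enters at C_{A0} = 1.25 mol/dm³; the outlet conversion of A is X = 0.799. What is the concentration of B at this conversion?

C_A = C_{A0}(1−X) = 0.2512 mol/dm³.
Both paths are first order in A, so the instantaneous fraction to B is constant: dC_B/d(−C_A) = k₁/(k₁+k₂) = 0.5837.
C_B = 0.5837·(C_{A0}−C_A) = 0.5837×0.9988 = 0.583 mol/dm³.

0.583 mol/dm³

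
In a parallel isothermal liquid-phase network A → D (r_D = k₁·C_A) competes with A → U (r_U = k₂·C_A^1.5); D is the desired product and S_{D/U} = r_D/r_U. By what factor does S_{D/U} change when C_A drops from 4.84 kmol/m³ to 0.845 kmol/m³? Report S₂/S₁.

2.39

S_{D/U} = (k₁/k₂)·C_A^-0.5, so S₂/S₁ = (C_{A,2}/C_{A,1})^-0.5.
= (0.845/4.84)^(-0.5) = (0.1746)^(-0.5) = 2.39.
Selectivity toward D rises as C_A falls — low-concentration operation is favoured.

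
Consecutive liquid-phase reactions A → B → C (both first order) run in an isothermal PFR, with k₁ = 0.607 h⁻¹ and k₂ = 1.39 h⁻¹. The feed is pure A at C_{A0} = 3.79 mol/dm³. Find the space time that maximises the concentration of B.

The intermediate peaks when r₁ = r₂, i.e. k₁e^(−k₁τ) = k₂e^(−k₂τ), giving τ_opt = ln(k₂/k₁)/(k₂−k₁).
= ln(1.39/0.607)/(1.39−0.607) = ln(2.290)/0.7830 = 0.8285/0.7830 = 1.06 h.

1.06 h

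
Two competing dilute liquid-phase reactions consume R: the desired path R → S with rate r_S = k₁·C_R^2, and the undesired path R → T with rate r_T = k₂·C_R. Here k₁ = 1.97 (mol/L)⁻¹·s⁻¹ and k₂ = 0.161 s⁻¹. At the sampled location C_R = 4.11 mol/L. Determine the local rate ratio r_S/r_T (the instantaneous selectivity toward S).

S_{S/T} = r_S/r_T = (k₁·C_R^2)/(k₂·C_R) = (k₁/k₂)·C_R.
= (1.97×4.110^2) / (0.161×4.110) = 33.28/0.6617 = 50.3.

50.3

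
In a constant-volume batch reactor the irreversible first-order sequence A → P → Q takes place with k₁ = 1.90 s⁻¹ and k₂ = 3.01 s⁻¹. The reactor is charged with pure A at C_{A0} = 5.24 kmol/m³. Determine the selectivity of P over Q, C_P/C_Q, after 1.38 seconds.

0.117

For first-order series with pure A initially, C_P(t) = k₁C_{A0}/(k₂−k₁)·(e^(−k₁t) − e^(−k₂t)).
e^(−k₁t) = e^(−1.90×1.38) = e^(−2.622) = 0.07266; e^(−k₂t) = e^(−4.154) = 0.01570.
C_P = 1.90×5.24/(3.01−1.90) × (0.07266−0.01570) = 8.969×0.05695 = 0.5108 kmol/m³.
C_A = C_{A0}e^(−k₁t) = 0.3807 kmol/m³, so C_Q = C_{A0}−C_A−C_P = 4.348 kmol/m³; C_P/C_Q = 0.117.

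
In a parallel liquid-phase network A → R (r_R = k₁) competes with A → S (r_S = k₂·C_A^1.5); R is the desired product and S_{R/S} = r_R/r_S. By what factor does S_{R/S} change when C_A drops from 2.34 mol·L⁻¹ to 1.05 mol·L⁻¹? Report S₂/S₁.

3.33

S_{R/S} = (k₁/k₂)·C_A^-1.5, so S₂/S₁ = (C_{A,2}/C_{A,1})^-1.5.
= (1.05/2.34)^(-1.5) = (0.4487)^(-1.5) = 3.33.
Selectivity toward R rises as C_A falls — low-concentration operation is favoured.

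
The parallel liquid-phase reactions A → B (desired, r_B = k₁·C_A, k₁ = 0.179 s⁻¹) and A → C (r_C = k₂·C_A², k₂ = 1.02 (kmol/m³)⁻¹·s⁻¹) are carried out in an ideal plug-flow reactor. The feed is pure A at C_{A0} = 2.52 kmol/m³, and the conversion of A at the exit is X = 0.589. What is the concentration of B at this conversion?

0.140 kmol/m³

C_A = C_{A0}(1−X) = 1.036 kmol/m³.
Along a PFR/batch, dC_B/dC_A = −r_B/(r_B+r_C) = −k₁/(k₁+k₂·C_A).
Integrating from C_{A0} to C_A: C_B = (0.179/1.02)·ln[(0.179+1.02·2.52)/(0.179+1.02·1.04)] = 0.1755·ln(2.749/1.235) = 0.1404 kmol/m³.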